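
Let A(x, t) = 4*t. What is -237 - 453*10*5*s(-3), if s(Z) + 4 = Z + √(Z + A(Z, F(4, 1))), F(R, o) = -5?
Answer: 158313 - 22650*I*√23 ≈ 1.5831e+5 - 1.0863e+5*I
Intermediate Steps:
s(Z) = -4 + Z + √(-20 + Z) (s(Z) = -4 + (Z + √(Z + 4*(-5))) = -4 + (Z + √(Z - 20)) = -4 + (Z + √(-20 + Z)) = -4 + Z + √(-20 + Z))
-237 - 453*10*5*s(-3) = -237 - 453*10*5*(-4 - 3 + √(-20 - 3)) = -237 - 22650*(-4 - 3 + √(-23)) = -237 - 22650*(-4 - 3 + I*√23) = -237 - 22650*(-7 + I*√23) = -237 - 453*(-350 + 50*I*√23) = -237 + (158550 - 22650*I*√23) = 158313 - 22650*I*√23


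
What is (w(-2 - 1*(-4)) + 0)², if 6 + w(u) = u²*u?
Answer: 4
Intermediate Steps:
w(u) = -6 + u³ (w(u) = -6 + u²*u = -6 + u³)
(w(-2 - 1*(-4)) + 0)² = ((-6 + (-2 - 1*(-4))³) + 0)² = ((-6 + (-2 + 4)³) + 0)² = ((-6 + 2³) + 0)² = ((-6 + 8) + 0)² = (2 + 0)² = 2² = 4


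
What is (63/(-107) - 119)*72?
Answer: -921312/107 ≈ -8610.4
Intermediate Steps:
(63/(-107) - 119)*72 = (63*(-1/107) - 119)*72 = (-63/107 - 119)*72 = -12796/107*72 = -921312/107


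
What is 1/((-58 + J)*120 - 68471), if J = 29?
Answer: -1/71951 ≈ -1.3898e-5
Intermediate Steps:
1/((-58 + J)*120 - 68471) = 1/((-58 + 29)*120 - 68471) = 1/(-29*120 - 68471) = 1/(-3480 - 68471) = 1/(-71951) = -1/71951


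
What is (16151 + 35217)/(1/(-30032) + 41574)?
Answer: 1542683776/1248550367 ≈ 1.2356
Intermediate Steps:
(16151 + 35217)/(1/(-30032) + 41574) = 51368/(-1/30032 + 41574) = 51368/(1248550367/30032) = 51368*(30032/1248550367) = 1542683776/1248550367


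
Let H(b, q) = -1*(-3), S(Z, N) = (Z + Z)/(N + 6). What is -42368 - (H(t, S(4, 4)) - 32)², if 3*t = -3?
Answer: -43209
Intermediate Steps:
t = -1 (t = (⅓)*(-3) = -1)
S(Z, N) = 2*Z/(6 + N) (S(Z, N) = (2*Z)/(6 + N) = 2*Z/(6 + N))
H(b, q) = 3
-42368 - (H(t, S(4, 4)) - 32)² = -42368 - (3 - 32)² = -42368 - 1*(-29)² = -42368 - 1*841 = -42368 - 841 = -43209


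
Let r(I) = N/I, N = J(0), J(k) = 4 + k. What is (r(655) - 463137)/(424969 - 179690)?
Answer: -303354731/160657745 ≈ -1.8882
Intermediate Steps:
N = 4 (N = 4 + 0 = 4)
r(I) = 4/I
(r(655) - 463137)/(424969 - 179690) = (4/655 - 463137)/(424969 - 179690) = (4*(1/655) - 463137)/245279 = (4/655 - 463137)*(1/245279) = -303354731/655*1/245279 = -303354731/160657745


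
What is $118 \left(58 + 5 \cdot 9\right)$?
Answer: $12154$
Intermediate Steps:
$118 \left(58 + 5 \cdot 9\right) = 118 \left(58 + 45\right) = 118 \cdot 103 = 12154$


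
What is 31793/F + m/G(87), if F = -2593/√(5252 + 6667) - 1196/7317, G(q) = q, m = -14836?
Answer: -1683938487910108808/10438751808043653 - 1471224275251587*√11919/119985652966019 ≈ -1500.0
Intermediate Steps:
F = -1196/7317 - 2593*√11919/11919 (F = -2593*√11919/11919 - 1196*1/7317 = -2593*√11919/11919 - 1196/7317 = -1196/7317 - 2593*√11919/11919 ≈ -23.914)
31793/F + m/G(87) = 31793/(-1196/7317 - 2593*√11919/11919) - 14836/87 = -14836/87 + 31793/(-1196/7317 - 2593*√11919/11919)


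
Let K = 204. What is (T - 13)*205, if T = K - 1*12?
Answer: 36695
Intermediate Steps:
T = 192 (T = 204 - 1*12 = 204 - 12 = 192)
(T - 13)*205 = (192 - 13)*205 = 179*205 = 36695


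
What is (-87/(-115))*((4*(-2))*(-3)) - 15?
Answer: 363/115 ≈ 3.1565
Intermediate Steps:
(-87/(-115))*((4*(-2))*(-3)) - 15 = (-87*(-1/115))*(-8*(-3)) - 15 = (87/115)*24 - 15 = 2088/115 - 15 = 363/115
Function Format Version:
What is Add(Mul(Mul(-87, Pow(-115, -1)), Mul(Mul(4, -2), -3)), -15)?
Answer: Rational(363, 115) ≈ 3.1565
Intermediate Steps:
Add(Mul(Mul(-87, Pow(-115, -1)), Mul(Mul(4, -2), -3)), -15) = Add(Mul(Mul(-87, Rational(-1, 115)), Mul(-8, -3)), -15) = Add(Mul(Rational(87, 115), 24), -15) = Add(Rational(2088, 115), -15) = Rational(363, 115)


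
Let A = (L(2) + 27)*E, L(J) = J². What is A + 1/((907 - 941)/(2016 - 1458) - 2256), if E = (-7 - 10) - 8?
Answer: -487817054/629441 ≈ -775.00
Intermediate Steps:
E = -25 (E = -17 - 8 = -25)
A = -775 (A = (2² + 27)*(-25) = (4 + 27)*(-25) = 31*(-25) = -775)
A + 1/((907 - 941)/(2016 - 1458) - 2256) = -775 + 1/((907 - 941)/(2016 - 1458) - 2256) = -775 + 1/(-34/558 - 2256) = -775 + 1/(-34*1/558 - 2256) = -775 + 1/(-17/279 - 2256) = -775 + 1/(-629441/279) = -775 - 279/629441 = -487817054/629441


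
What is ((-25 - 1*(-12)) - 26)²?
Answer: 1521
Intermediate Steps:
((-25 - 1*(-12)) - 26)² = ((-25 + 12) - 26)² = (-13 - 26)² = (-39)² = 1521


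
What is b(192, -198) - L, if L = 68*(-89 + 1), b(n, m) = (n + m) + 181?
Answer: 6159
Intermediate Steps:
b(n, m) = 181 + m + n (b(n, m) = (m + n) + 181 = 181 + m + n)
L = -5984 (L = 68*(-88) = -5984)
b(192, -198) - L = (181 - 198 + 192) - 1*(-5984) = 175 + 5984 = 6159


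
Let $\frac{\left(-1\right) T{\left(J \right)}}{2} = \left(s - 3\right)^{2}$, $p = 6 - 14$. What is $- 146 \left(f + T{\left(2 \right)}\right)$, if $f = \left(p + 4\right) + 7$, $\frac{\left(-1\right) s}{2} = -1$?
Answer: $-146$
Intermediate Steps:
$p = -8$ ($p = 6 - 14 = -8$)
$s = 2$ ($s = \left(-2\right) \left(-1\right) = 2$)
$f = 3$ ($f = \left(-8 + 4\right) + 7 = -4 + 7 = 3$)
$T{\left(J \right)} = -2$ ($T{\left(J \right)} = - 2 \left(2 - 3\right)^{2} = - 2 \left(-1\right)^{2} = \left(-2\right) 1 = -2$)
$- 146 \left(f + T{\left(2 \right)}\right) = - 146 \left(3 - 2\right) = \left(-146\right) 1 = -146$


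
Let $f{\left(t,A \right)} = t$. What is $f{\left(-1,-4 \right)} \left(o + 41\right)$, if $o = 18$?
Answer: $-59$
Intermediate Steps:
$f{\left(-1,-4 \right)} \left(o + 41\right) = - (18 + 41) = \left(-1\right) 59 = -59$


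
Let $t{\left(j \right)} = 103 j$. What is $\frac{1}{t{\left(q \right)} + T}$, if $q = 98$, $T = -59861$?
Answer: $- \frac{1}{49767} \approx -2.0094 \cdot 10^{-5}$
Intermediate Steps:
$\frac{1}{t{\left(q \right)} + T} = \frac{1}{103 \cdot 98 - 59861} = \frac{1}{10094 - 59861} = \frac{1}{-49767} = - \frac{1}{49767}$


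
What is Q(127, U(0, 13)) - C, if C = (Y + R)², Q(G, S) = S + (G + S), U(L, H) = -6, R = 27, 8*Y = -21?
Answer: -30665/64 ≈ -479.14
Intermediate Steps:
Y = -21/8 (Y = (⅛)*(-21) = -21/8 ≈ -2.6250)
Q(G, S) = G + 2*S
C = 38025/64 (C = (-21/8 + 27)² = (195/8)² = 38025/64 ≈ 594.14)
Q(127, U(0, 13)) - C = (127 + 2*(-6)) - 1*38025/64 = (127 - 12) - 38025/64 = 115 - 38025/64 = -30665/64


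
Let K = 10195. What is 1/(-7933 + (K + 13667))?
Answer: 1/15929 ≈ 6.2779e-5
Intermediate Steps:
1/(-7933 + (K + 13667)) = 1/(-7933 + (10195 + 13667)) = 1/(-7933 + 23862) = 1/15929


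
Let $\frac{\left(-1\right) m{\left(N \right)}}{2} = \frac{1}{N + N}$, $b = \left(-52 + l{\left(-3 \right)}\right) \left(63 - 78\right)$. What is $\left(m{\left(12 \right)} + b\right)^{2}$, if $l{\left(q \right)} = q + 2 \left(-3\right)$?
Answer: $\frac{120538441}{144} \approx 8.3707 \cdot 10^{5}$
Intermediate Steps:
$l{\left(q \right)} = -6 + q$ ($l{\left(q \right)} = q - 6 = -6 + q$)
$b = 915$ ($b = \left(-52 - 9\right) \left(63 - 78\right) = \left(-52 - 9\right) \left(-15\right) = \left(-61\right) \left(-15\right) = 915$)
$m{\left(N \right)} = - \frac{1}{N}$ ($m{\left(N \right)} = - \frac{2}{N + N} = - \frac{2}{2 N} = - 2 \frac{1}{2 N} = - \frac{1}{N}$)
$\left(m{\left(12 \right)} + b\right)^{2} = \left(- \frac{1}{12} + 915\right)^{2} = \left(\frac{10979}{12}\right)^{2} = \frac{120538441}{144}$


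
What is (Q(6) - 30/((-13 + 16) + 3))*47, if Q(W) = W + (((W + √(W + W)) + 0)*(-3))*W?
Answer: -5029 - 1692*√3 ≈ -7959.6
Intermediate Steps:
Q(W) = W + W*(-3*W - 3*√2*√W) (Q(W) = W + (((W + √(2*W)) + 0)*(-3))*W = W + (((W + √2*√W) + 0)*(-3))*W = W + ((W + √2*√W)*(-3))*W = W + (-3*W - 3*√2*√W)*W = W + W*(-3*W - 3*√2*√W))
(Q(6) - 30/((-13 + 16) + 3))*47 = ((6 - 3*6² - 3*√2*6^(3/2)) - 30/((-13 + 16) + 3))*47 = ((6 - 3*36 - 3*√2*6*√6) - 30/(3 + 3))*47 = ((6 - 108 - 36*√3) - 30/6)*47 = ((-102 - 36*√3) - 30*⅙)*47 = ((-102 - 36*√3) - 5)*47 = (-107 - 36*√3)*47 = -5029 - 1692*√3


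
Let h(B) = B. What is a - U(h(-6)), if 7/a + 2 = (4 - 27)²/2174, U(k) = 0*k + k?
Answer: 7696/3819 ≈ 2.0152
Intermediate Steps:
U(k) = k (U(k) = 0 + k = k)
a = -15218/3819 (a = 7/(-2 + (4 - 27)²/2174) = 7/(-2 + (-23)²*(1/2174)) = 7/(-2 + 529*(1/2174)) = 7/(-2 + 529/2174) = 7/(-3819/2174) = 7*(-2174/3819) = -15218/3819 ≈ -3.9848)
a - U(h(-6)) = -15218/3819 - 1*(-6) = -15218/3819 + 6 = 7696/3819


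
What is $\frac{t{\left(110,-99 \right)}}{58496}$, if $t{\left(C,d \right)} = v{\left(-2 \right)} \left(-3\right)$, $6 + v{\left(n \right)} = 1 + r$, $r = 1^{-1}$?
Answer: $\frac{3}{14624} \approx 0.00020514$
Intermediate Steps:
$r = 1$
$v{\left(n \right)} = -4$ ($v{\left(n \right)} = -6 + \left(1 + 1\right) = -6 + 2 = -4$)
$t{\left(C,d \right)} = 12$ ($t{\left(C,d \right)} = \left(-4\right) \left(-3\right) = 12$)
$\frac{t{\left(110,-99 \right)}}{58496} = \frac{12}{58496} = 12 \cdot \frac{1}{58496} = \frac{3}{14624}$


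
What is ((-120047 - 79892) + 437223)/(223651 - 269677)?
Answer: -118642/23013 ≈ -5.1554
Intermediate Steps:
((-120047 - 79892) + 437223)/(223651 - 269677) = (-199939 + 437223)/(-46026) = 237284*(-1/46026) = -118642/23013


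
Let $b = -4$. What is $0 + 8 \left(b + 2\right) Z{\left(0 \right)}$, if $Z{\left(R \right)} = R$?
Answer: $0$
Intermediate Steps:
$0 + 8 \left(b + 2\right) Z{\left(0 \right)} = 0 + 8 \left(-4 + 2\right) 0 = 0 + 8 \left(\left(-2\right) 0\right) = 0 + 8 \cdot 0 = 0 + 0 = 0$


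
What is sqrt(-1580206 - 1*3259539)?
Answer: I*sqrt(4839745) ≈ 2199.9*I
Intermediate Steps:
sqrt(-1580206 - 1*3259539) = sqrt(-1580206 - 3259539) = sqrt(-4839745) = I*sqrt(4839745)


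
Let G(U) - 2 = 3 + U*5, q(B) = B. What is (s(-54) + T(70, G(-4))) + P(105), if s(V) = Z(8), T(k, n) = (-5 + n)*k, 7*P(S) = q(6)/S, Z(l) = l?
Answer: -341038/245 ≈ -1392.0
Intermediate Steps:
G(U) = 5 + 5*U (G(U) = 2 + (3 + U*5) = 2 + (3 + 5*U) = 5 + 5*U)
P(S) = 6/(7*S) (P(S) = (6/S)/7 = 6/(7*S))
T(k, n) = k*(-5 + n)
s(V) = 8
(s(-54) + T(70, G(-4))) + P(105) = (8 + 70*(-5 + (5 + 5*(-4)))) + (6/7)/105 = (8 + 70*(-5 + (5 - 20))) + (6/7)*(1/105) = (8 + 70*(-5 - 15)) + 2/245 = (8 + 70*(-20)) + 2/245 = (8 - 1400) + 2/245 = -1392 + 2/245 = -341038/245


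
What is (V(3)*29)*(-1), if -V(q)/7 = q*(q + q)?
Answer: 3654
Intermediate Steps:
V(q) = -14*q**2 (V(q) = -7*q*(q + q) = -7*q*2*q = -14*q**2)
(V(3)*29)*(-1) = (-14*3**2*29)*(-1) = (-14*9*29)*(-1) = -126*29*(-1) = -3654*(-1) = 3654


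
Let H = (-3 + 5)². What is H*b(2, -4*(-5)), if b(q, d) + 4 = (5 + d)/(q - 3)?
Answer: -116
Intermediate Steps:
H = 4 (H = 2² = 4)
b(q, d) = -4 + (5 + d)/(-3 + q) (b(q, d) = -4 + (5 + d)/(q - 3) = -4 + (5 + d)/(-3 + q))
H*b(2, -4*(-5)) = 4*((17 - 4*(-5) - 4*2)/(-3 + 2)) = 4*((17 + 20 - 8)/(-1)) = 4*(-1*29) = 4*(-29) = -116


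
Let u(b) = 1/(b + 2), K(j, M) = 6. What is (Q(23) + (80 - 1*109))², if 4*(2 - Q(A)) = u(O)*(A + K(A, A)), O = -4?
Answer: 34969/64 ≈ 546.39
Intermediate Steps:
u(b) = 1/(2 + b)
Q(A) = 11/4 + A/8 (Q(A) = 2 - (A + 6)/(4*(2 - 4)) = 2 - (6 + A)/(4*(-2)) = 2 - (-1)*(6 + A)/8 = 2 - (-3 - A/2)/4 = 2 + (¾ + A/8) = 11/4 + A/8)
(Q(23) + (80 - 1*109))² = ((11/4 + (⅛)*23) + (80 - 1*109))² = ((11/4 + 23/8) + (80 - 109))² = (45/8 - 29)² = (-187/8)² = 34969/64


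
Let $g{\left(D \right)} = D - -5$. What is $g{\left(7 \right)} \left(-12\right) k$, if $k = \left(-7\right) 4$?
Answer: $4032$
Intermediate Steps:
$k = -28$
$g{\left(D \right)} = 5 + D$ ($g{\left(D \right)} = D + 5 = 5 + D$)
$g{\left(7 \right)} \left(-12\right) k = \left(5 + 7\right) \left(-12\right) \left(-28\right) = 12 \left(-12\right) \left(-28\right) = \left(-144\right) \left(-28\right) = 4032$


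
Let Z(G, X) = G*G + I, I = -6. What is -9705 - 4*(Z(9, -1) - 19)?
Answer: -9929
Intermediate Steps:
Z(G, X) = -6 + G² (Z(G, X) = G*G - 6 = G² - 6 = -6 + G²)
-9705 - 4*(Z(9, -1) - 19) = -9705 - 4*((-6 + 9²) - 19) = -9705 - 4*((-6 + 81) - 19) = -9705 - 4*(75 - 19) = -9705 - 4*56 = -9705 - 1*224 = -9705 - 224 = -9929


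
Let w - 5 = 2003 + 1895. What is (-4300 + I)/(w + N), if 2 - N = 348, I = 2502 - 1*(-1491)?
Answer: -307/3557 ≈ -0.086309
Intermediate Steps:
I = 3993 (I = 2502 + 1491 = 3993)
N = -346 (N = 2 - 1*348 = 2 - 348 = -346)
w = 3903 (w = 5 + (2003 + 1895) = 5 + 3898 = 3903)
(-4300 + I)/(w + N) = (-4300 + 3993)/(3903 - 346) = -307/3557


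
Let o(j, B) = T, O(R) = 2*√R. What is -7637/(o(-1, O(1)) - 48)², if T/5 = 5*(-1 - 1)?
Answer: -1091/1372 ≈ -0.79519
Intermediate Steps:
T = -50 (T = 5*(5*(-1 - 1)) = 5*(5*(-2)) = 5*(-10) = -50)
o(j, B) = -50
-7637/(o(-1, O(1)) - 48)² = -7637/(-50 - 48)² = -7637/((-98)²) = -7637/9604 = -7637*1/9604 = -1091/1372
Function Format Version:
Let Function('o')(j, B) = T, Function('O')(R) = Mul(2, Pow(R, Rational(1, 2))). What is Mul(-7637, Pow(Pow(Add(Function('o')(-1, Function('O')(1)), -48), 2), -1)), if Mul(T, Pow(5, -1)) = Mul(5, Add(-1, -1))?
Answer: Rational(-1091, 1372) ≈ -0.79519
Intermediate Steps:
T = -50 (T = Mul(5, Mul(5, Add(-1, -1))) = Mul(5, Mul(5, -2)) = Mul(5, -10) = -50)
Function('o')(j, B) = -50
Mul(-7637, Pow(Pow(Add(Function('o')(-1, Function('O')(1)), -48), 2), -1)) = Mul(-7637, Pow(Pow(Add(-50, -48), 2), -1)) = Mul(-7637, Pow(Pow(-98, 2), -1)) = Mul(-7637, Pow(9604, -1)) = Mul(-7637, Rational(1, 9604)) = Rational(-1091, 1372)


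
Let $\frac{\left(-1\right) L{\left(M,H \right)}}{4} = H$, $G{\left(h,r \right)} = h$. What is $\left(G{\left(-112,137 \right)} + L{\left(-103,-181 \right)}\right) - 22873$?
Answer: $-22261$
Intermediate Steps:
$L{\left(M,H \right)} = - 4 H$
$\left(G{\left(-112,137 \right)} + L{\left(-103,-181 \right)}\right) - 22873 = \left(-112 - -724\right) - 22873 = \left(-112 + 724\right) - 22873 = 612 - 22873 = -22261$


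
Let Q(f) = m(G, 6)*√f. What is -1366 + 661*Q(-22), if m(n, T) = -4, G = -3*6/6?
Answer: -1366 - 2644*I*√22 ≈ -1366.0 - 12401.0*I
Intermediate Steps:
G = -3 (G = -18*⅙ = -3)
Q(f) = -4*√f
-1366 + 661*Q(-22) = -1366 + 661*(-4*I*√22) = -1366 - 2644*I*√22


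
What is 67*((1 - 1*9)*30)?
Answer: -16080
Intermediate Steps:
67*((1 - 1*9)*30) = 67*((1 - 9)*30) = 67*(-8*30) = 67*(-240) = -16080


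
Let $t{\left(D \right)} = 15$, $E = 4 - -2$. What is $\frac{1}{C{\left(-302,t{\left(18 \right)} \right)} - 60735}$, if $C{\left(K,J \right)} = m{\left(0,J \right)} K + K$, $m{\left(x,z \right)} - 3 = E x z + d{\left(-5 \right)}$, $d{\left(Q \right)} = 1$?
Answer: $- \frac{1}{62245} \approx -1.6066 \cdot 10^{-5}$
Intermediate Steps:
$E = 6$ ($E = 4 + 2 = 6$)
$m{\left(x,z \right)} = 4 + 6 x z$ ($m{\left(x,z \right)} = 3 + \left(6 x z + 1\right) = 3 + \left(1 + 6 x z\right) = 4 + 6 x z$)
$C{\left(K,J \right)} = 5 K$ ($C{\left(K,J \right)} = \left(4 + 6 \cdot 0 J\right) K + K = \left(4 + 0\right) K + K = 4 K + K = 5 K$)
$\frac{1}{C{\left(-302,t{\left(18 \right)} \right)} - 60735} = \frac{1}{5 \left(-302\right) - 60735} = \frac{1}{-1510 - 60735} = \frac{1}{-62245} = - \frac{1}{62245}$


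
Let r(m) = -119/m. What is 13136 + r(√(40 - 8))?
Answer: 13136 - 119*√2/8 ≈ 13115.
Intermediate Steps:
13136 + r(√(40 - 8)) = 13136 - 119/√(40 - 8) = 13136 - 119*√2/8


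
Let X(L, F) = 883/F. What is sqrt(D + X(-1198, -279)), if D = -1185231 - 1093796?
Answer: 2*I*sqrt(4927832974)/93 ≈ 1509.6*I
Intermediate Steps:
D = -2279027
sqrt(D + X(-1198, -279)) = sqrt(-2279027 + 883/(-279)) = sqrt(-2279027 + 883*(-1/279)) = sqrt(-2279027 - 883/279) = sqrt(-635849416/279) = 2*I*sqrt(4927832974)/93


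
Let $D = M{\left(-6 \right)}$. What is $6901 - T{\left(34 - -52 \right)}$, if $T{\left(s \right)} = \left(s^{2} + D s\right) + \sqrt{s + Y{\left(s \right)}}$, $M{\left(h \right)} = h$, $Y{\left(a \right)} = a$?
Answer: $21 - 2 \sqrt{43} \approx 7.8851$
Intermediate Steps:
$D = -6$
$T{\left(s \right)} = s^{2} - 6 s + \sqrt{2} \sqrt{s}$ ($T{\left(s \right)} = \left(s^{2} - 6 s\right) + \sqrt{s + s} = \left(s^{2} - 6 s\right) + \sqrt{2 s} = \left(s^{2} - 6 s\right) + \sqrt{2} \sqrt{s} = s^{2} - 6 s + \sqrt{2} \sqrt{s}$)
$6901 - T{\left(34 - -52 \right)} = 6901 - \left(\left(34 - -52\right)^{2} - 6 \left(34 - -52\right) + \sqrt{2} \sqrt{34 - -52}\right) = 6901 - \left(\left(34 + 52\right)^{2} - 6 \left(34 + 52\right) + \sqrt{2} \sqrt{34 + 52}\right) = 6901 - \left(86^{2} - 516 + \sqrt{2} \sqrt{86}\right) = 6901 - \left(7396 - 516 + 2 \sqrt{43}\right) = 6901 - \left(6880 + 2 \sqrt{43}\right) = 21 - 2 \sqrt{43}$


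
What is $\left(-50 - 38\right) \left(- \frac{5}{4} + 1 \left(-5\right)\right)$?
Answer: $550$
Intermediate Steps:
$\left(-50 - 38\right) \left(- \frac{5}{4} + 1 \left(-5\right)\right) = - 88 \left(\left(-5\right) \frac{1}{4} - 5\right) = - 88 \left(- \frac{5}{4} - 5\right) = \left(-88\right) \left(- \frac{25}{4}\right) = 550$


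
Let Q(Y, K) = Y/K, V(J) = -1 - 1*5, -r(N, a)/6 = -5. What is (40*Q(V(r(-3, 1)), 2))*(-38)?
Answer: 4560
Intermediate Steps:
r(N, a) = 30 (r(N, a) = -6*(-5) = 30)
V(J) = -6 (V(J) = -1 - 5 = -6)
(40*Q(V(r(-3, 1)), 2))*(-38) = (40*(-6/2))*(-38) = (40*(-6*½))*(-38) = (40*(-3))*(-38) = -120*(-38) = 4560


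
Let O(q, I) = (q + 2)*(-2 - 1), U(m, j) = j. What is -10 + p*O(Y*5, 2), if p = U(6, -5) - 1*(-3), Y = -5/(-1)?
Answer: 152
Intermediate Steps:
Y = 5 (Y = -5*(-1) = 5)
p = -2 (p = -5 - 1*(-3) = -5 + 3 = -2)
O(q, I) = -6 - 3*q (O(q, I) = (2 + q)*(-3) = -6 - 3*q)
-10 + p*O(Y*5, 2) = -10 - 2*(-6 - 15*5) = -10 - 2*(-6 - 3*25) = -10 - 2*(-6 - 75) = -10 - 2*(-81) = -10 + 162 = 152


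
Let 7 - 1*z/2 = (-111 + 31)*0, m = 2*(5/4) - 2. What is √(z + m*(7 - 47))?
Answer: I*√6 ≈ 2.4495*I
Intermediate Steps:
m = ½ (m = 2*(5*(¼)) - 2 = 2*(5/4) - 2 = 5/2 - 2 = ½ ≈ 0.50000)
z = 14 (z = 14 - 2*(-111 + 31)*0 = 14 - (-160)*0 = 14 - 2*0 = 14 + 0 = 14)
√(z + m*(7 - 47)) = √(14 + (7 - 47)/2) = √(14 + (½)*(-40)) = √(14 - 20) = √(-6) = I*√6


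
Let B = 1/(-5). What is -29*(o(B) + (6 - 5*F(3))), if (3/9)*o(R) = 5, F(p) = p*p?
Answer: 696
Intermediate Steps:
F(p) = p²
B = -⅕ (B = 1*(-⅕) = -⅕ ≈ -0.20000)
o(R) = 15 (o(R) = 3*5 = 15)
-29*(o(B) + (6 - 5*F(3))) = -29*(15 + (6 - 5*3²)) = -29*(15 + (6 - 5*9)) = -29*(15 + (6 - 45)) = -29*(15 - 39) = -29*(-24) = 696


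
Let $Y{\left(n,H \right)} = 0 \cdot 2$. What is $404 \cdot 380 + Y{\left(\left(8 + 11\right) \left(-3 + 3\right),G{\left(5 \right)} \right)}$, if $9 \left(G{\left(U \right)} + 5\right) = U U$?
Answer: $153520$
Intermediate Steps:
$G{\left(U \right)} = -5 + \frac{U^{2}}{9}$ ($G{\left(U \right)} = -5 + \frac{U U}{9} = -5 + \frac{U^{2}}{9}$)
$Y{\left(n,H \right)} = 0$
$404 \cdot 380 + Y{\left(\left(8 + 11\right) \left(-3 + 3\right),G{\left(5 \right)} \right)} = 404 \cdot 380 + 0 = 153520 + 0 = 153520$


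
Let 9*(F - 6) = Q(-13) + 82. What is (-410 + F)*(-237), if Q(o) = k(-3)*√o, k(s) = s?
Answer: 280766/3 + 79*I*√13 ≈ 93589.0 + 284.84*I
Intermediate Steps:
Q(o) = -3*√o
F = 136/9 - I*√13/3 (F = 6 + (-3*I*√13 + 82)/9 = 6 + (82 - 3*I*√13)/9 = 6 + (82/9 - I*√13/3) = 136/9 - I*√13/3 ≈ 15.111 - 1.2019*I)
(-410 + F)*(-237) = (-410 + (136/9 - I*√13/3))*(-237) = (-3554/9 - I*√13/3)*(-237) = 280766/3 + 79*I*√13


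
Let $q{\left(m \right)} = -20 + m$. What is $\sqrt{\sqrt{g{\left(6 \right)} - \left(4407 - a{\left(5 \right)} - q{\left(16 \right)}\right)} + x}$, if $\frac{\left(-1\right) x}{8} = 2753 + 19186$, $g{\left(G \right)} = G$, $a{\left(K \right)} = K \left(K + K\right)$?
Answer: $\sqrt{-175512 + i \sqrt{4355}} \approx 0.0788 + 418.94 i$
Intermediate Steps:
$a{\left(K \right)} = 2 K^{2}$ ($a{\left(K \right)} = K 2 K = 2 K^{2}$)
$x = -175512$ ($x = - 8 \left(2753 + 19186\right) = \left(-8\right) 21939 = -175512$)
$\sqrt{\sqrt{g{\left(6 \right)} - \left(4407 - a{\left(5 \right)} - q{\left(16 \right)}\right)} + x} = \sqrt{\sqrt{6 - \left(4411 - 50\right)} - 175512} = \sqrt{\sqrt{6 + \left(\left(2 \cdot 25 - 4\right) - 4407\right)} - 175512} = \sqrt{\sqrt{6 + \left(\left(50 - 4\right) - 4407\right)} - 175512} = \sqrt{\sqrt{6 + \left(46 - 4407\right)} - 175512} = \sqrt{\sqrt{6 - 4361} - 175512} = \sqrt{\sqrt{-4355} - 175512} = \sqrt{i \sqrt{4355} - 175512} = \sqrt{-175512 + i \sqrt{4355}}$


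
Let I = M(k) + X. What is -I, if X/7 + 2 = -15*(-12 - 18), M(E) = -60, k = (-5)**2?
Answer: -3076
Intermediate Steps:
k = 25
X = 3136 (X = -14 + 7*(-15*(-12 - 18)) = -14 + 7*(-15*(-30)) = -14 + 7*450 = -14 + 3150 = 3136)
I = 3076 (I = -60 + 3136 = 3076)
-I = -1*3076 = -3076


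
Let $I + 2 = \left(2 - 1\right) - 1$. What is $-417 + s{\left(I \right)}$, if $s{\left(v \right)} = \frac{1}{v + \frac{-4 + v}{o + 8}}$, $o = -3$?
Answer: $- \frac{6677}{16} \approx -417.31$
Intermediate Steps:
$I = -2$ ($I = -2 + \left(\left(2 - 1\right) - 1\right) = -2 + \left(1 - 1\right) = -2 + 0 = -2$)
$s{\left(v \right)} = \frac{1}{- \frac{4}{5} + \frac{6 v}{5}}$ ($s{\left(v \right)} = \frac{1}{v + \frac{-4 + v}{-3 + 8}} = \frac{1}{v + \frac{-4 + v}{5}} = \frac{1}{v + \left(-4 + v\right) \frac{1}{5}} = \frac{1}{v + \left(- \frac{4}{5} + \frac{v}{5}\right)} = \frac{1}{- \frac{4}{5} + \frac{6 v}{5}}$)
$-417 + s{\left(I \right)} = -417 + \frac{5}{2 \left(-2 + 3 \left(-2\right)\right)} = -417 + \frac{5}{2 \left(-2 - 6\right)} = -417 + \frac{5}{2 \left(-8\right)} = -417 + \frac{5}{2} \left(- \frac{1}{8}\right) = -417 - \frac{5}{16} = - \frac{6677}{16}$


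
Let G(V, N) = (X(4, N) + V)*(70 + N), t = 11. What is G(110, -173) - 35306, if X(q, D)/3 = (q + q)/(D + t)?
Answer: -1258760/27 ≈ -46621.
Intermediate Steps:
X(q, D) = 6*q/(11 + D) (X(q, D) = 3*((q + q)/(D + 11)) = 3*((2*q)/(11 + D)) = 3*(2*q/(11 + D)) = 6*q/(11 + D))
G(V, N) = (70 + N)*(V + 24/(11 + N)) (G(V, N) = (6*4/(11 + N) + V)*(70 + N) = (24/(11 + N) + V)*(70 + N) = (V + 24/(11 + N))*(70 + N) = (70 + N)*(V + 24/(11 + N)))
G(110, -173) - 35306 = (1680 + 24*(-173) + 110*(11 - 173)*(70 - 173))/(11 - 173) - 35306 = (1680 - 4152 + 110*(-162)*(-103))/(-162) - 35306 = -(1680 - 4152 + 1835460)/162 - 35306 = -1/162*1832988 - 35306 = -305498/27 - 35306 = -1258760/27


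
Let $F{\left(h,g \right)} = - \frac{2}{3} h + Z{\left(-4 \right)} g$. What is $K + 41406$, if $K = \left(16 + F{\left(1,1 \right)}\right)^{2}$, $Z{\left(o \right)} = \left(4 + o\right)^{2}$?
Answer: $\frac{374770}{9} \approx 41641.0$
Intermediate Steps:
$F{\left(h,g \right)} = - \frac{2 h}{3}$ ($F{\left(h,g \right)} = - \frac{2}{3} h + \left(4 - 4\right)^{2} g = \left(-2\right) \frac{1}{3} h + 0^{2} g = - \frac{2 h}{3} + 0 g = - \frac{2 h}{3} + 0 = - \frac{2 h}{3}$)
$K = \frac{2116}{9}$ ($K = \left(16 - \frac{2}{3}\right)^{2} = \left(\frac{46}{3}\right)^{2} = \frac{2116}{9} \approx 235.11$)
$K + 41406 = \frac{2116}{9} + 41406 = \frac{374770}{9}$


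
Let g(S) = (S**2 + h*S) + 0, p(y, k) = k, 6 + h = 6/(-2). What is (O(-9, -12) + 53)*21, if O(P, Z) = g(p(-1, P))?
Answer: 4515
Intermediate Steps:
h = -9 (h = -6 + 6/(-2) = -6 + 6*(-1/2) = -6 - 3 = -9)
g(S) = S**2 - 9*S (g(S) = (S**2 - 9*S) + 0 = S**2 - 9*S)
O(P, Z) = P*(-9 + P)
(O(-9, -12) + 53)*21 = (-9*(-9 - 9) + 53)*21 = (-9*(-18) + 53)*21 = (162 + 53)*21 = 215*21 = 4515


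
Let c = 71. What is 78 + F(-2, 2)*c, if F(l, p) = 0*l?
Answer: 78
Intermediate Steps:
F(l, p) = 0
78 + F(-2, 2)*c = 78 + 0*71 = 78 + 0 = 78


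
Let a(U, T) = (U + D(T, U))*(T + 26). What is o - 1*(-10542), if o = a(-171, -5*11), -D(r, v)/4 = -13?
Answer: 13993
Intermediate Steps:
D(r, v) = 52 (D(r, v) = -4*(-13) = 52)
a(U, T) = (26 + T)*(52 + U) (a(U, T) = (U + 52)*(T + 26) = (52 + U)*(26 + T) = (26 + T)*(52 + U))
o = 3451 (o = 1352 + 26*(-171) + 52*(-5*11) - 5*11*(-171) = 1352 - 4446 + 52*(-55) - 55*(-171) = 1352 - 4446 - 2860 + 9405 = 3451)
o - 1*(-10542) = 3451 - 1*(-10542) = 3451 + 10542 = 13993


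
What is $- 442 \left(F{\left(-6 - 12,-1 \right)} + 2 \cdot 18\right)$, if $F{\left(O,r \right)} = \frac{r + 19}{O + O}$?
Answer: $-15691$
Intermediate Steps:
$F{\left(O,r \right)} = \frac{19 + r}{2 O}$
$- 442 \left(F{\left(-6 - 12,-1 \right)} + 2 \cdot 18\right) = - 442 \left(\frac{19 - 1}{2 \left(-6 - 12\right)} + 2 \cdot 18\right) = - 442 \left(\frac{1}{2} \frac{1}{-6 - 12} \cdot 18 + 36\right) = - 442 \left(\frac{1}{2} \frac{1}{-18} \cdot 18 + 36\right) = - 442 \left(\frac{1}{2} \left(- \frac{1}{18}\right) 18 + 36\right) = - 442 \left(- \frac{1}{2} + 36\right) = \left(-442\right) \frac{71}{2} = -15691$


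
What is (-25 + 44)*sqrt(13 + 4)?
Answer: 19*sqrt(17) ≈ 78.339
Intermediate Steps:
(-25 + 44)*sqrt(13 + 4) = 19*sqrt(17)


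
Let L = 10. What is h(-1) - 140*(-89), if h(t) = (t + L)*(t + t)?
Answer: 12442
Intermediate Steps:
h(t) = 2*t*(10 + t) (h(t) = (t + 10)*(t + t) = (10 + t)*(2*t) = 2*t*(10 + t))
h(-1) - 140*(-89) = 2*(-1)*(10 - 1) - 140*(-89) = 2*(-1)*9 + 12460 = -18 + 12460 = 12442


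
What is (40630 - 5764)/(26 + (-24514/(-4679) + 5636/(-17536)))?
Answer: 715197053376/634207801 ≈ 1127.7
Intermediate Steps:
(40630 - 5764)/(26 + (-24514/(-4679) + 5636/(-17536))) = 34866/(26 + (-24514*(-1/4679) + 5636*(-1/17536))) = 34866/(26 + (24514/4679 - 1409/4384)) = 34866/(26 + 100876665/20512736) = 34866/(634207801/20512736) = 34866*(20512736/634207801) = 715197053376/634207801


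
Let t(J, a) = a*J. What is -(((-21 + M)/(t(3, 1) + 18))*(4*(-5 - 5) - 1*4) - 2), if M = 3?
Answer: -250/7 ≈ -35.714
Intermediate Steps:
t(J, a) = J*a
-(((-21 + M)/(t(3, 1) + 18))*(4*(-5 - 5) - 1*4) - 2) = -(((-21 + 3)/(3*1 + 18))*(4*(-5 - 5) - 1*4) - 2) = -((-18/(3 + 18))*(4*(-10) - 4) - 2) = -((-18/21)*(-40 - 4) - 2) = -(-18*1/21*(-44) - 2) = -(-6/7*(-44) - 2) = -(264/7 - 2) = -1*250/7 = -250/7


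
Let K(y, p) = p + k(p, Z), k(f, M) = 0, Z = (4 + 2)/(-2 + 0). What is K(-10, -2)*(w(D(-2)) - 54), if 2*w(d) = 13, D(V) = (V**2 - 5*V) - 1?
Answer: 95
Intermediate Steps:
Z = -3 (Z = 6/(-2) = 6*(-1/2) = -3)
D(V) = -1 + V**2 - 5*V
K(y, p) = p (K(y, p) = p + 0 = p)
w(d) = 13/2 (w(d) = (1/2)*13 = 13/2)
K(-10, -2)*(w(D(-2)) - 54) = -2*(13/2 - 54) = -2*(-95/2) = 95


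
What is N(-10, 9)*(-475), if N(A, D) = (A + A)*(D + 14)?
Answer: 218500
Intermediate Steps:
N(A, D) = 2*A*(14 + D) (N(A, D) = (2*A)*(14 + D) = 2*A*(14 + D))
N(-10, 9)*(-475) = (2*(-10)*(14 + 9))*(-475) = (2*(-10)*23)*(-475) = -460*(-475) = 218500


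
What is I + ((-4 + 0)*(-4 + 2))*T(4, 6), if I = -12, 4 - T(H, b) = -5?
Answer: 60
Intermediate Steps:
T(H, b) = 9 (T(H, b) = 4 - 1*(-5) = 4 + 5 = 9)
I + ((-4 + 0)*(-4 + 2))*T(4, 6) = -12 + ((-4 + 0)*(-4 + 2))*9 = -12 - 4*(-2)*9 = -12 + 8*9 = -12 + 72 = 60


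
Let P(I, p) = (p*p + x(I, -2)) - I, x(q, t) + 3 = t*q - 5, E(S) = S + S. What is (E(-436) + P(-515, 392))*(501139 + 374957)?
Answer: 135207019584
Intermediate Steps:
E(S) = 2*S
x(q, t) = -8 + q*t (x(q, t) = -3 + (t*q - 5) = -3 + (q*t - 5) = -3 + (-5 + q*t) = -8 + q*t)
P(I, p) = -8 + p**2 - 3*I (P(I, p) = (p*p + (-8 + I*(-2))) - I = (p**2 + (-8 - 2*I)) - I = (-8 + p**2 - 2*I) - I = -8 + p**2 - 3*I)
(E(-436) + P(-515, 392))*(501139 + 374957) = (2*(-436) + (-8 + 392**2 - 3*(-515)))*(501139 + 374957) = (-872 + (-8 + 153664 + 1545))*876096 = (-872 + 155201)*876096 = 154329*876096 = 135207019584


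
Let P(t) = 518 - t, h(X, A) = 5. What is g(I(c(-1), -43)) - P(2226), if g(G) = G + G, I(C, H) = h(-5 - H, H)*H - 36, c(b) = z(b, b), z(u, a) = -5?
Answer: 1206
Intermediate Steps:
c(b) = -5
I(C, H) = -36 + 5*H (I(C, H) = 5*H - 36 = -36 + 5*H)
g(G) = 2*G
g(I(c(-1), -43)) - P(2226) = 2*(-36 + 5*(-43)) - (518 - 1*2226) = 2*(-36 - 215) - (518 - 2226) = 2*(-251) - 1*(-1708) = -502 + 1708 = 1206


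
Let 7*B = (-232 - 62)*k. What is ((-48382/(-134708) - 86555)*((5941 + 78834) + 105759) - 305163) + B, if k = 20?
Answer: -32670469629972/1981 ≈ -1.6492e+10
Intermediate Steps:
B = -840 (B = ((-232 - 62)*20)/7 = (-294*20)/7 = (⅐)*(-5880) = -840)
((-48382/(-134708) - 86555)*((5941 + 78834) + 105759) - 305163) + B = ((-48382/(-134708) - 86555)*((5941 + 78834) + 105759) - 305163) - 840 = ((-48382*(-1/134708) - 86555)*(84775 + 105759) - 305163) - 840 = ((1423/3962 - 86555)*190534 - 305163) - 840 = (-342929487/3962*190534 - 305163) - 840 = (-32669863438029/1981 - 305163) - 840 = -32670467965932/1981 - 840 = -32670469629972/1981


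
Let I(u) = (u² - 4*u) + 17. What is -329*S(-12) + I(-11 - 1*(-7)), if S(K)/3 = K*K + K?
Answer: -130235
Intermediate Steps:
S(K) = 3*K + 3*K² (S(K) = 3*(K*K + K) = 3*(K² + K) = 3*(K + K²) = 3*K + 3*K²)
I(u) = 17 + u² - 4*u
-329*S(-12) + I(-11 - 1*(-7)) = -987*(-12)*(1 - 12) + (17 + (-11 - 1*(-7))² - 4*(-11 - 1*(-7))) = -987*(-12)*(-11) + (17 + (-11 + 7)² - 4*(-11 + 7)) = -329*396 + (17 + (-4)² - 4*(-4)) = -130284 + (17 + 16 + 16) = -130284 + 49 = -130235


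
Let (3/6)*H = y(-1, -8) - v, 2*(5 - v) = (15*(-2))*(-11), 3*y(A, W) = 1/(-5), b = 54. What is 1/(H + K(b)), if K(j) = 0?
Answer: 15/4798 ≈ 0.0031263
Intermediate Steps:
y(A, W) = -1/15 (y(A, W) = (1/3)/(-5) = (1/3)*(-1/5) = -1/15)
v = -160 (v = 5 - 15*(-2)*(-11)/2 = 5 - (-15)*(-11) = 5 - 1/2*330 = 5 - 165 = -160)
H = 4798/15 (H = 2*(-1/15 - 1*(-160)) = 2*(-1/15 + 160) = 2*(2399/15) = 4798/15 ≈ 319.87)
1/(H + K(b)) = 1/(4798/15 + 0) = 1/(4798/15) = 15/4798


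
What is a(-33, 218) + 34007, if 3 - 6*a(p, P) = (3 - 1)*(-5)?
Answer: 204055/6 ≈ 34009.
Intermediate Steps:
a(p, P) = 13/6 (a(p, P) = 1/2 - (3 - 1)*(-5)/6 = 1/2 - (-5)/3 = 1/2 - 1/6*(-10) = 1/2 + 5/3 = 13/6)
a(-33, 218) + 34007 = 13/6 + 34007 = 204055/6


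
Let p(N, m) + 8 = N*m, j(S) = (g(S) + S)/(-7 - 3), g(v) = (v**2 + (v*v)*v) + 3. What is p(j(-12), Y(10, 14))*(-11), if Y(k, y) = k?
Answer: -17435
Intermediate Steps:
g(v) = 3 + v**2 + v**3 (g(v) = (v**2 + v**2*v) + 3 = (v**2 + v**3) + 3 = 3 + v**2 + v**3)
j(S) = -3/10 - S/10 - S**2/10 - S**3/10 (j(S) = ((3 + S**2 + S**3) + S)/(-7 - 3) = (3 + S + S**2 + S**3)/(-10) = (3 + S + S**2 + S**3)*(-1/10) = -3/10 - S/10 - S**2/10 - S**3/10)
p(N, m) = -8 + N*m
p(j(-12), Y(10, 14))*(-11) = (-8 + (-3/10 - 1/10*(-12) - 1/10*(-12)**2 - 1/10*(-12)**3)*10)*(-11) = (-8 + (-3/10 + 6/5 - 1/10*144 - 1/10*(-1728))*10)*(-11) = (-8 + (-3/10 + 6/5 - 72/5 + 864/5)*10)*(-11) = (-8 + (1593/10)*10)*(-11) = (-8 + 1593)*(-11) = 1585*(-11) = -17435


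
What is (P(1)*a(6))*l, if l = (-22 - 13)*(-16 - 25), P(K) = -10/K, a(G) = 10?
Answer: -143500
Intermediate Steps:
l = 1435 (l = -35*(-41) = 1435)
(P(1)*a(6))*l = (-10/1*10)*1435 = (-10*1*10)*1435 = -10*10*1435 = -100*1435 = -143500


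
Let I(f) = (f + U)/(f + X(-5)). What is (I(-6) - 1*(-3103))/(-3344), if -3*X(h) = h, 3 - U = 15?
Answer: -40393/43472 ≈ -0.92917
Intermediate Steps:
U = -12 (U = 3 - 1*15 = 3 - 15 = -12)
X(h) = -h/3
I(f) = (-12 + f)/(5/3 + f) (I(f) = (f - 12)/(f - 1/3*(-5)) = (-12 + f)/(f + 5/3) = (-12 + f)/(5/3 + f))
(I(-6) - 1*(-3103))/(-3344) = (3*(-12 - 6)/(5 + 3*(-6)) - 1*(-3103))/(-3344) = (3*(-18)/(5 - 18) + 3103)*(-1/3344) = (3*(-18)/(-13) + 3103)*(-1/3344) = (3*(-1/13)*(-18) + 3103)*(-1/3344) = (54/13 + 3103)*(-1/3344) = (40393/13)*(-1/3344) = -40393/43472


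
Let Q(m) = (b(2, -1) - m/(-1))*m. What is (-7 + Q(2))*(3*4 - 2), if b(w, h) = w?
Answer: 10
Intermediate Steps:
Q(m) = m*(2 + m) (Q(m) = (2 - m/(-1))*m = (2 - m*(-1))*m = (2 - (-1)*m)*m = (2 + m)*m = m*(2 + m))
(-7 + Q(2))*(3*4 - 2) = (-7 + 2*(2 + 2))*(3*4 - 2) = (-7 + 2*4)*(12 - 2) = (-7 + 8)*10 = 1*10 = 10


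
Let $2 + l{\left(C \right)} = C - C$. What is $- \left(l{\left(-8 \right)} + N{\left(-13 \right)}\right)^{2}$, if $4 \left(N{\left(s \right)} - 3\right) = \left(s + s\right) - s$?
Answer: $- \frac{81}{16} \approx -5.0625$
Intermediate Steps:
$N{\left(s \right)} = 3 + \frac{s}{4}$ ($N{\left(s \right)} = 3 + \frac{\left(s + s\right) - s}{4} = 3 + \frac{2 s - s}{4} = 3 + \frac{s}{4}$)
$l{\left(C \right)} = -2$ ($l{\left(C \right)} = -2 + \left(C - C\right) = -2 + 0 = -2$)
$- \left(l{\left(-8 \right)} + N{\left(-13 \right)}\right)^{2} = - \left(-2 + \left(3 + \frac{1}{4} \left(-13\right)\right)\right)^{2} = - \left(-2 + \left(3 - \frac{13}{4}\right)\right)^{2} = - \left(-2 - \frac{1}{4}\right)^{2} = - \left(- \frac{9}{4}\right)^{2} = \left(-1\right) \frac{81}{16} = - \frac{81}{16}$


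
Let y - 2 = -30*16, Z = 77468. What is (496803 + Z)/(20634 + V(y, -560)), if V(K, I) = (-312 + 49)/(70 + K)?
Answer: 234302568/8418935 ≈ 27.830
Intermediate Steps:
y = -478 (y = 2 - 30*16 = 2 - 480 = -478)
V(K, I) = -263/(70 + K)
(496803 + Z)/(20634 + V(y, -560)) = (496803 + 77468)/(20634 - 263/(70 - 478)) = 574271/(20634 - 263/(-408)) = 574271/(20634 - 263*(-1/408)) = 574271/(20634 + 263/408) = 574271/(8418935/408) = 574271*(408/8418935) = 234302568/8418935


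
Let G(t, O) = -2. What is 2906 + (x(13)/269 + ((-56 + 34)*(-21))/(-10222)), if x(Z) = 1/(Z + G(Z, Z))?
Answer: 163375704/56221 ≈ 2906.0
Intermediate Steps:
x(Z) = 1/(-2 + Z) (x(Z) = 1/(Z - 2) = 1/(-2 + Z))
2906 + (x(13)/269 + ((-56 + 34)*(-21))/(-10222)) = 2906 + (1/((-2 + 13)*269) + ((-56 + 34)*(-21))/(-10222)) = 2906 + ((1/269)/11 - 22*(-21)*(-1/10222)) = 2906 + ((1/11)*(1/269) + 462*(-1/10222)) = 2906 + (1/2959 - 231/5111) = 2906 - 2522/56221 = 163375704/56221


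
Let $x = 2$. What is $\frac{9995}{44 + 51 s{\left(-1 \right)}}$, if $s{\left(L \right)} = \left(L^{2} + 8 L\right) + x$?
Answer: $- \frac{9995}{211} \approx -47.37$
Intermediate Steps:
$s{\left(L \right)} = 2 + L^{2} + 8 L$ ($s{\left(L \right)} = \left(L^{2} + 8 L\right) + 2 = 2 + L^{2} + 8 L$)
$\frac{9995}{44 + 51 s{\left(-1 \right)}} = \frac{9995}{44 + 51 \left(2 + \left(-1\right)^{2} + 8 \left(-1\right)\right)} = \frac{9995}{44 + 51 \left(2 + 1 - 8\right)} = \frac{9995}{44 + 51 \left(-5\right)} = \frac{9995}{44 - 255} = \frac{9995}{-211} = 9995 \left(- \frac{1}{211}\right) = - \frac{9995}{211}$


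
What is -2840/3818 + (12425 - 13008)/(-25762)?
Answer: -3224463/4470878 ≈ -0.72121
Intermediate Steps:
-2840/3818 + (12425 - 13008)/(-25762) = -2840*1/3818 - 583*(-1/25762) = -1420/1909 + 53/2342 = -3224463/4470878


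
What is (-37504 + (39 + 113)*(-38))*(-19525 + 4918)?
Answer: 632190960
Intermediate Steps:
(-37504 + (39 + 113)*(-38))*(-19525 + 4918) = (-37504 + 152*(-38))*(-14607) = (-37504 - 5776)*(-14607) = -43280*(-14607) = 632190960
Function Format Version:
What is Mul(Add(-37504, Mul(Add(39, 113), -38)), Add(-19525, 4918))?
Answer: 632190960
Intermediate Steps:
Mul(Add(-37504, Mul(Add(39, 113), -38)), Add(-19525, 4918)) = Mul(Add(-37504, Mul(152, -38)), -14607) = Mul(Add(-37504, -5776), -14607) = Mul(-43280, -14607) = 632190960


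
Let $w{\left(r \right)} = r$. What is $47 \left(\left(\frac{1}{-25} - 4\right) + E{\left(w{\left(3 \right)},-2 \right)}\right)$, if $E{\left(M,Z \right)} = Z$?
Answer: $- \frac{7097}{25} \approx -283.88$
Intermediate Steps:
$47 \left(\left(\frac{1}{-25} - 4\right) + E{\left(w{\left(3 \right)},-2 \right)}\right) = 47 \left(\left(\frac{1}{-25} - 4\right) - 2\right) = 47 \left(\left(- \frac{1}{25} - 4\right) - 2\right) = 47 \left(- \frac{101}{25} - 2\right) = 47 \left(- \frac{151}{25}\right) = - \frac{7097}{25}$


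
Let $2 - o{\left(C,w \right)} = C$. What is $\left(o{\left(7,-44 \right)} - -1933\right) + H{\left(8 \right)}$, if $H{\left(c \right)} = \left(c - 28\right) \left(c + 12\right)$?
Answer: $1528$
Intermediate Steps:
$H{\left(c \right)} = \left(-28 + c\right) \left(12 + c\right)$
$o{\left(C,w \right)} = 2 - C$
$\left(o{\left(7,-44 \right)} - -1933\right) + H{\left(8 \right)} = \left(\left(2 - 7\right) - -1933\right) - \left(464 - 64\right) = \left(\left(2 - 7\right) + 1933\right) - 400 = \left(-5 + 1933\right) - 400 = 1928 - 400 = 1528$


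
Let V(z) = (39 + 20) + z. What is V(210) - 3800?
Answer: -3531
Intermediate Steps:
V(z) = 59 + z
V(210) - 3800 = (59 + 210) - 3800 = 269 - 3800 = -3531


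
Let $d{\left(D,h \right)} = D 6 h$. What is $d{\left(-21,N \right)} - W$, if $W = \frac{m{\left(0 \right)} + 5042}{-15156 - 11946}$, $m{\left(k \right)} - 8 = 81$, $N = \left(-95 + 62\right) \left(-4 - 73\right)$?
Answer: $- \frac{8677133801}{27102} \approx -3.2017 \cdot 10^{5}$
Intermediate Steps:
$N = 2541$ ($N = \left(-33\right) \left(-77\right) = 2541$)
$m{\left(k \right)} = 89$ ($m{\left(k \right)} = 8 + 81 = 89$)
$d{\left(D,h \right)} = 6 D h$
$W = - \frac{5131}{27102}$ ($W = \frac{89 + 5042}{-15156 - 11946} = \frac{5131}{-27102} = 5131 \left(- \frac{1}{27102}\right) = - \frac{5131}{27102} \approx -0.18932$)
$d{\left(-21,N \right)} - W = 6 \left(-21\right) 2541 - - \frac{5131}{27102} = -320166 + \frac{5131}{27102} = - \frac{8677133801}{27102}$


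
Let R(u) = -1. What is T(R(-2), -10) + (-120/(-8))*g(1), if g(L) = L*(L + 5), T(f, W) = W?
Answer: 80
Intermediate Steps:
g(L) = L*(5 + L)
T(R(-2), -10) + (-120/(-8))*g(1) = -10 + (-120/(-8))*(1*(5 + 1)) = -10 + (-120*(-1/8))*(1*6) = -10 + 15*6 = -10 + 90 = 80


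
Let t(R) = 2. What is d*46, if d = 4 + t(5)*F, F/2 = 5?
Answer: 1104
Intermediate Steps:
F = 10 (F = 2*5 = 10)
d = 24 (d = 4 + 2*10 = 4 + 20 = 24)
d*46 = 24*46 = 1104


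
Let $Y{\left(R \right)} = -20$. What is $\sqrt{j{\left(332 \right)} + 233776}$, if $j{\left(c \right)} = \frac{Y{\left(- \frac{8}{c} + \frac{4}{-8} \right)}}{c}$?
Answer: $\frac{\sqrt{1610482449}}{83} \approx 483.5$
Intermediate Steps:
$j{\left(c \right)} = - \frac{20}{c}$
$\sqrt{j{\left(332 \right)} + 233776} = \sqrt{- \frac{20}{332} + 233776} = \sqrt{\left(-20\right) \frac{1}{332} + 233776} = \sqrt{- \frac{5}{83} + 233776} = \sqrt{\frac{19403403}{83}} = \frac{\sqrt{1610482449}}{83}$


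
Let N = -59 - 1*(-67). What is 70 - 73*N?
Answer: -514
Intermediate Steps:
N = 8 (N = -59 + 67 = 8)
70 - 73*N = 70 - 73*8 = 70 - 584 = -514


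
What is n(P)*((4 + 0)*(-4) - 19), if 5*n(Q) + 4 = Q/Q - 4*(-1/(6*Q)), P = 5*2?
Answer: 308/15 ≈ 20.533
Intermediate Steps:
P = 10
n(Q) = -⅗ + 2/(15*Q) (n(Q) = -⅘ + (Q/Q - 4*(-1/(6*Q)))/5 = -⅘ + (1 - 4*(-1/(6*Q)))/5 = -⅘ + (1 - (-2)/(3*Q))/5 = -⅘ + (1 + 2/(3*Q))/5 = -⅘ + (⅕ + 2/(15*Q)) = -⅗ + 2/(15*Q))
n(P)*((4 + 0)*(-4) - 19) = ((1/15)*(2 - 9*10)/10)*((4 + 0)*(-4) - 19) = ((1/15)*(⅒)*(2 - 90))*(4*(-4) - 19) = ((1/15)*(⅒)*(-88))*(-16 - 19) = -44/75*(-35) = 308/15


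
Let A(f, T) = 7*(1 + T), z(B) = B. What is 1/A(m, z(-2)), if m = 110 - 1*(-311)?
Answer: -⅐ ≈ -0.14286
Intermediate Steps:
m = 421 (m = 110 + 311 = 421)
A(f, T) = 7 + 7*T
1/A(m, z(-2)) = 1/(7 + 7*(-2)) = 1/(7 - 14) = 1/(-7) = -⅐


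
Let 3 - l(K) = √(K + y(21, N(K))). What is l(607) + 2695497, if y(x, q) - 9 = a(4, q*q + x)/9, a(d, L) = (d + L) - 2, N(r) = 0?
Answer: 2695500 - √5567/3 ≈ 2.6955e+6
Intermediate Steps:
a(d, L) = -2 + L + d (a(d, L) = (L + d) - 2 = -2 + L + d)
y(x, q) = 83/9 + x/9 + q²/9 (y(x, q) = 9 + (-2 + (q*q + x) + 4)/9 = 9 + (-2 + (q² + x) + 4)*(⅑) = 9 + (-2 + (x + q²) + 4)*(⅑) = 9 + (2 + x + q²)*(⅑) = 9 + (2/9 + x/9 + q²/9) = 83/9 + x/9 + q²/9)
l(K) = 3 - √(104/9 + K) (l(K) = 3 - √(K + (83/9 + (⅑)*21 + (⅑)*0²)) = 3 - √(K + (83/9 + 7/3 + (⅑)*0)) = 3 - √(K + (83/9 + 7/3 + 0)) = 3 - √(K + 104/9) = 3 - √(104/9 + K))
l(607) + 2695497 = (3 - √(104 + 9*607)/3) + 2695497 = (3 - √(104 + 5463)/3) + 2695497 = (3 - √5567/3) + 2695497 = 2695500 - √5567/3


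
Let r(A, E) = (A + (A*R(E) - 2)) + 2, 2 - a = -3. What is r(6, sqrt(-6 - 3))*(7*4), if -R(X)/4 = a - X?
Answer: -3192 + 2016*I ≈ -3192.0 + 2016.0*I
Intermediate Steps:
a = 5 (a = 2 - 1*(-3) = 2 + 3 = 5)
R(X) = -20 + 4*X (R(X) = -4*(5 - X) = -20 + 4*X)
r(A, E) = A + A*(-20 + 4*E) (r(A, E) = (A + (A*(-20 + 4*E) - 2)) + 2 = (A + (-2 + A*(-20 + 4*E))) + 2 = (-2 + A + A*(-20 + 4*E)) + 2 = A + A*(-20 + 4*E))
r(6, sqrt(-6 - 3))*(7*4) = (6*(-19 + 4*sqrt(-6 - 3)))*(7*4) = (6*(-19 + 4*sqrt(-9)))*28 = (6*(-19 + 4*(3*I)))*28 = (6*(-19 + 12*I))*28 = (-114 + 72*I)*28 = -3192 + 2016*I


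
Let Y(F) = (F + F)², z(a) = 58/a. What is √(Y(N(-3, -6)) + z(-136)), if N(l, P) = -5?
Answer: √115107/34 ≈ 9.9787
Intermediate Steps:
Y(F) = 4*F² (Y(F) = (2*F)² = 4*F²)
√(Y(N(-3, -6)) + z(-136)) = √(4*(-5)² + 58/(-136)) = √(4*25 + 58*(-1/136)) = √(100 - 29/68) = √(6771/68) = √115107/34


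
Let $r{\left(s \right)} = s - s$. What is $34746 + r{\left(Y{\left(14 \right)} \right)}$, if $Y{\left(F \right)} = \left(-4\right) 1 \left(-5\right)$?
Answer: $34746$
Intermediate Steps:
$Y{\left(F \right)} = 20$ ($Y{\left(F \right)} = \left(-4\right) \left(-5\right) = 20$)
$r{\left(s \right)} = 0$
$34746 + r{\left(Y{\left(14 \right)} \right)} = 34746 + 0 = 34746$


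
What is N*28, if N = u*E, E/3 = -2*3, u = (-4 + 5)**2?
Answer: -504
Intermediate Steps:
u = 1 (u = 1**2 = 1)
E = -18 (E = 3*(-2*3) = 3*(-6) = -18)
N = -18 (N = 1*(-18) = -18)
N*28 = -18*28 = -504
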